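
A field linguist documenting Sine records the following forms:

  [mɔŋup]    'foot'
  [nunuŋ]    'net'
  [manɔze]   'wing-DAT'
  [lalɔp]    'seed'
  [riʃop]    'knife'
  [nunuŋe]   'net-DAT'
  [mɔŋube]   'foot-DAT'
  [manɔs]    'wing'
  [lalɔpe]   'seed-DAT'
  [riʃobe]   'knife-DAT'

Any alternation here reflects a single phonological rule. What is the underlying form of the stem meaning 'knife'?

/riʃob/

In [riʃobe] and [riʃop] the final segment of 'knife' alternates: [b] ~ [p].
If /p/ were underlying and a rule turned it into [b] before the DAT suffix, 'seed' would also alternate; but it has [p] in both [lalɔpe] and [lalɔp].
Therefore /b/ is basic and [p] is derived by word-final obstruent devoicing (voiced obstruents become voiceless word-finally).
Hence 'knife' is /riʃob/ underlyingly.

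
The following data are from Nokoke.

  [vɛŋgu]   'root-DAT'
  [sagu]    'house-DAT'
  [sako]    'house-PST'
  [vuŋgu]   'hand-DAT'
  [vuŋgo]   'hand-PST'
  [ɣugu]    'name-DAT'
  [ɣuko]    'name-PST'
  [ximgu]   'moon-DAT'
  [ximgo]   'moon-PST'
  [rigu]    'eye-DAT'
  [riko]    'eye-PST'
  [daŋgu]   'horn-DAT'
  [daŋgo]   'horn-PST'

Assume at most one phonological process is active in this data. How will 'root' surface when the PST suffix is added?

[vɛŋgo]

The PST morpheme has two allomorphs, [-go] and [-ko].
The DAT suffix, which begins with [g], is invariant after every stem; so [g] is not altered by any rule here.
So the underlying form is /-ko/, and voiceless stops become voiced after a nasal.
After 'root', which ends in a nasal, the suffix surfaces as [-go], giving [vɛŋgo].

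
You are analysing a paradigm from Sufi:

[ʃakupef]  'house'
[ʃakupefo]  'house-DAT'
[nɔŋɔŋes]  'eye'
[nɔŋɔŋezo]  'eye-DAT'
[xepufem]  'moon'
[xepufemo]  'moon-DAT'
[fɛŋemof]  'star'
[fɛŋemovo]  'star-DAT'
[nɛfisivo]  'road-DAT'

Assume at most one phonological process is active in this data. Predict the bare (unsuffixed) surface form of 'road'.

[nɛfisif]

The root 'star' surfaces as [fɛŋemof] and [fɛŋemovo], with a stem-final [f] ~ [v] alternation.
If /f/ were underlying and a rule turned it into [v] before the DAT suffix, 'house' would also alternate; but it has [f] in both [ʃakupef] and [ʃakupefo].
The underlying segment must be /v/; voiced obstruents become voiceless word-finally, yielding [f] there.
The one attested form of 'road', [nɛfisivo], shows underlying /nɛfisiv/. Applying the same rule word-finally gives [nɛfisif].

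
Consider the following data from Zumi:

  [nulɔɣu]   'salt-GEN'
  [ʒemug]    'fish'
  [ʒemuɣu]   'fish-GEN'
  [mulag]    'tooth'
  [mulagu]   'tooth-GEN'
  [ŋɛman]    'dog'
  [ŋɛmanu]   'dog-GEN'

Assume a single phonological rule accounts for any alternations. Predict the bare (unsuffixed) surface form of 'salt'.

[nulɔg]

In [ʒemug] and [ʒemuɣu] the final segment of 'fish' alternates: [g] ~ [ɣ].
The stem 'tooth' ([mulag], [mulagu]) shows [g] unchanged in both environments, so [g] cannot be basic with [ɣ] derived before the GEN suffix.
So /ɣ/ is underlying, and a rule of word-final hardening — voiced fricatives become stops word-finally — gives [g].
The one attested form of 'salt', [nulɔɣu], shows underlying /nulɔɣ/. Applying the same rule word-finally gives [nulɔg].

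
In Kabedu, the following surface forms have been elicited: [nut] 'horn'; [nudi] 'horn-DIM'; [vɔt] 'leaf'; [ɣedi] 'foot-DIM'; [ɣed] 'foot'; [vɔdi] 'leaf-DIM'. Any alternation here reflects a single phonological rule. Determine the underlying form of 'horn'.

/nut/

The root 'horn' surfaces as [nudi] and [nut], with a stem-final [d] ~ [t] alternation.
If /d/ were underlying and a rule turned it into [t] in isolation, 'foot' would also alternate; but it has [d] in both [ɣedi] and [ɣed].
The alternation reflects intervocalic voicing: voiceless stops become voiced between vowels. /t/ is underlying.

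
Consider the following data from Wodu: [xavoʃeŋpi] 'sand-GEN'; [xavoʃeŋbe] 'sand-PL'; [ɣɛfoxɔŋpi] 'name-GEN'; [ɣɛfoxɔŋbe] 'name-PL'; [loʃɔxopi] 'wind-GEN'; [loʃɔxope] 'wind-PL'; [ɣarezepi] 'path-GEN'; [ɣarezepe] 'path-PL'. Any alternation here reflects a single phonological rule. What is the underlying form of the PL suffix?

/-be/

The PL morpheme has two allomorphs, [-be] and [-pe].
By contrast the GEN suffix keeps its initial [p] throughout — that segment must be underlying.
So the underlying form is /-be/, and voiced stops become voiceless after a vowel.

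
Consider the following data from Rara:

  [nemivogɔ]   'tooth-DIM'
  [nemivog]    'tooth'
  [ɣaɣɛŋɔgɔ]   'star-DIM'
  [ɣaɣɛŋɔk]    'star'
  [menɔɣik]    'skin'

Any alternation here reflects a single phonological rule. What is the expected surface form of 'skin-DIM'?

[menɔɣigɔ]

In [ɣaɣɛŋɔgɔ] and [ɣaɣɛŋɔk] the final segment of 'star' alternates: [g] ~ [k].
If /g/ were underlying and a rule turned it into [k] in isolation, 'tooth' would also alternate; but it has [g] in both [nemivogɔ] and [nemivog].
The underlying segment must be /k/; voiceless stops become voiced between vowels, yielding [g] there.
From [menɔɣik] the stem 'skin' is /menɔɣik/; between vowels this yields [menɔɣigɔ].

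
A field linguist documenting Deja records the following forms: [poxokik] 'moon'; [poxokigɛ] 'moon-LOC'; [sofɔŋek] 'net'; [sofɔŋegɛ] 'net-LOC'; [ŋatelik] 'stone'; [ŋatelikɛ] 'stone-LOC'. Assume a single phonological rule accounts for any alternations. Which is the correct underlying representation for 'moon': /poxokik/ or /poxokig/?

In [poxokik] and [poxokigɛ] the final segment of 'moon' alternates: [k] ~ [g].
Compare 'stone', with invariant [k] in [ŋatelik] and [ŋatelikɛ]: an analysis with underlying /k/ and a rule producing [g] before the LOC suffix would wrongly predict alternation here too.
Therefore /g/ is basic and [k] is derived by word-final obstruent devoicing (voiced obstruents become voiceless word-finally).

/poxokig/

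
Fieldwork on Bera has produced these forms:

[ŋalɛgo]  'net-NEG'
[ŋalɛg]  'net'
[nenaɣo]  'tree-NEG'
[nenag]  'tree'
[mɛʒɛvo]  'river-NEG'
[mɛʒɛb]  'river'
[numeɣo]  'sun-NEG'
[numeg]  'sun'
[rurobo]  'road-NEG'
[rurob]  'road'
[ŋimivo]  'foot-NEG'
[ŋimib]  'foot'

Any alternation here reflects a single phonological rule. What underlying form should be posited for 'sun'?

'sun' shows [ɣ] ~ [g] at the end of the stem ([numeɣo] vs [numeg]).
But 'net' keeps [g] in both environments ([ŋalɛgo], [ŋalɛg]), so there is no rule changing /g/ to [ɣ] before the NEG suffix.
Therefore /ɣ/ is basic and [g] is derived by word-final hardening (voiced fricatives become stops word-finally).
The underlying form of 'sun' is therefore /numeɣ/.

/numeɣ/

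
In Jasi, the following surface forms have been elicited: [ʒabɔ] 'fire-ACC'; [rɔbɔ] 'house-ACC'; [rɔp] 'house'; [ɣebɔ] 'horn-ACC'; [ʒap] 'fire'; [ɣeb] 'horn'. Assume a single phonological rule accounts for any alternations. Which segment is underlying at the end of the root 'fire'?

The root 'fire' surfaces as [ʒabɔ] and [ʒap], with a stem-final [b] ~ [p] alternation.
If /b/ were underlying and a rule turned it into [p] in isolation, 'horn' would also alternate; but it has [b] in both [ɣebɔ] and [ɣeb].
Therefore /p/ is basic and [b] is derived by intervocalic voicing (voiceless stops become voiced between vowels).

/p/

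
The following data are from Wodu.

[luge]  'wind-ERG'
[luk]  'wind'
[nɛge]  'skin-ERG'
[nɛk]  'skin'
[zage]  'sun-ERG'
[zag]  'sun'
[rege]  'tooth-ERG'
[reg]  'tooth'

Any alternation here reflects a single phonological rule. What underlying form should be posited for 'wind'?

/luk/

In [luge] and [luk] the final segment of 'wind' alternates: [g] ~ [k].
But 'tooth' keeps [g] in both environments ([rege], [reg]), so there is no rule changing /g/ to [k] in isolation.
So /k/ is underlying, and a rule of intervocalic voicing — voiceless stops become voiced between vowels — gives [g].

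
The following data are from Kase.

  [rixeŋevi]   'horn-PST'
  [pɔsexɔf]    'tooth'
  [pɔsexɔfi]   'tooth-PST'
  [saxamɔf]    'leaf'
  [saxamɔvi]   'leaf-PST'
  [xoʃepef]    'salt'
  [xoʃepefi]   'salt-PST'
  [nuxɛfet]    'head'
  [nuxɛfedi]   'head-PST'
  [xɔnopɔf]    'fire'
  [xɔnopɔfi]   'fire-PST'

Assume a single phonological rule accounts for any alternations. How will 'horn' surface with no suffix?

[rixeŋef]

The stem for 'leaf' ends in [f] in [saxamɔf] but [v] in [saxamɔvi].
The stem 'salt' ([xoʃepef], [xoʃepefi]) shows [f] unchanged in both environments, so [f] cannot be basic with [v] derived before the PST suffix.
So /v/ is underlying, and a rule of word-final obstruent devoicing — voiced obstruents become voiceless word-finally — gives [f].
From [rixeŋevi] the stem 'horn' is /rixeŋev/; word-finally this yields [rixeŋef].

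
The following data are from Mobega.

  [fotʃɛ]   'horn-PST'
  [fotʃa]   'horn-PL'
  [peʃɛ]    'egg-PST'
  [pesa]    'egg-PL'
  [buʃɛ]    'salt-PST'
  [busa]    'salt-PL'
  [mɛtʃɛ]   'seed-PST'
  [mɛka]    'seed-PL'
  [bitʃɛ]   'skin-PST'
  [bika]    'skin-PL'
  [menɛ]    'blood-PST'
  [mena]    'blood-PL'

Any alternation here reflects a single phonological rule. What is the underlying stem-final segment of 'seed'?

/k/

The root 'seed' surfaces as [mɛtʃɛ] and [mɛka], with a stem-final [tʃ] ~ [k] alternation.
Compare 'horn', with invariant [tʃ] in [fotʃɛ] and [fotʃa]: an analysis with underlying /tʃ/ and a rule producing [k] before the PL suffix would wrongly predict alternation here too.
So /k/ is underlying, and a rule of palatalization before a front vowel — /k/ and /s/ become palato-alveolar [tʃ] and [ʃ] before a front vowel — gives [tʃ].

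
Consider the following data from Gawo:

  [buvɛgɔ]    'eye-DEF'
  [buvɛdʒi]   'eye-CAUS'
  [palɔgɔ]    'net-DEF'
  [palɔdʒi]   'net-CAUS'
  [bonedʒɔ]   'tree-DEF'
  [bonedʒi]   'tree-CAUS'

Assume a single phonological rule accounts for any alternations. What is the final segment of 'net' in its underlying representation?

The root 'net' surfaces as [palɔgɔ] and [palɔdʒi], with a stem-final [g] ~ [dʒ] alternation.
But 'tree' keeps [dʒ] in both environments ([bonedʒɔ], [bonedʒi]), so there is no rule changing /dʒ/ to [g] before the DEF suffix.
The alternation reflects palatalization before a front vowel: /g/ becomes palato-alveolar [dʒ] before a front vowel. /g/ is underlying.

/g/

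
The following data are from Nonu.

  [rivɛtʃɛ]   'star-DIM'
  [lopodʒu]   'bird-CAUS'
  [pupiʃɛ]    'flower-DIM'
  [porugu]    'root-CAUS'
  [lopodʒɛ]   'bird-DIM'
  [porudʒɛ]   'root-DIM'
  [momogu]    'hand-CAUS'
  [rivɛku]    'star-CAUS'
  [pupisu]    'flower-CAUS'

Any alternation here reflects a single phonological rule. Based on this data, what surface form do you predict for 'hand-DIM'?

[momodʒɛ]

The stem for 'root' ends in [dʒ] in [porudʒɛ] but [g] in [porugu].
But 'bird' keeps [dʒ] in both environments ([lopodʒɛ], [lopodʒu]), so there is no rule changing /dʒ/ to [g] before the CAUS suffix.
Therefore /g/ is basic and [dʒ] is derived by palatalization before a front vowel (/k/, /g/ and /s/ become palato-alveolar [tʃ], [dʒ] and [ʃ] before a front vowel).
The one attested form of 'hand', [momogu], shows underlying /momog/. Applying the same rule before a front vowel gives [momodʒɛ].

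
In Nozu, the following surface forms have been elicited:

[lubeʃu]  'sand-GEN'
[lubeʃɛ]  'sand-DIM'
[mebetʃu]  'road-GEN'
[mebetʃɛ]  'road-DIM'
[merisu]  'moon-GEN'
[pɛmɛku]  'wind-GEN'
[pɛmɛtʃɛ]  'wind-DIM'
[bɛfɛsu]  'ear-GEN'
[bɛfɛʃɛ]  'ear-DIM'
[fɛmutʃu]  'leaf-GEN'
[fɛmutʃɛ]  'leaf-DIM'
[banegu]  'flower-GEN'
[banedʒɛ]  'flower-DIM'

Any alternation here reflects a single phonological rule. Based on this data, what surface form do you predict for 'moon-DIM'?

The root 'ear' surfaces as [bɛfɛsu] and [bɛfɛʃɛ], with a stem-final [s] ~ [ʃ] alternation.
Compare 'sand', with invariant [ʃ] in [lubeʃu] and [lubeʃɛ]: an analysis with underlying /ʃ/ and a rule producing [s] before the GEN suffix would wrongly predict alternation here too.
The underlying segment must be /s/; /k/, /g/ and /s/ become palato-alveolar [tʃ], [dʒ] and [ʃ] before a front vowel, yielding [ʃ] there.
The one attested form of 'moon', [merisu], shows underlying /meris/. Applying the same rule before a front vowel gives [meriʃɛ].

[meriʃɛ]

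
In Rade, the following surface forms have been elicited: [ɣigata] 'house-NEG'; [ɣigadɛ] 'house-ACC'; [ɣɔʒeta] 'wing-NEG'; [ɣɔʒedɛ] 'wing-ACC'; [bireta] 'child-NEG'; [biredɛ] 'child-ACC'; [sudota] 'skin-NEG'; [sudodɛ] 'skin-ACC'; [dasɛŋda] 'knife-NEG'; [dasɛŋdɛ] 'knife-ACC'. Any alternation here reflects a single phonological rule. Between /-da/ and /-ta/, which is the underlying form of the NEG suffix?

/-ta/

The NEG morpheme has two allomorphs, [-da] and [-ta].
By contrast the ACC suffix keeps its initial [d] throughout — that segment must be underlying.
The NEG suffix is therefore /-ta/ underlyingly, with post-nasal voicing: voiceless stops become voiced after a nasal.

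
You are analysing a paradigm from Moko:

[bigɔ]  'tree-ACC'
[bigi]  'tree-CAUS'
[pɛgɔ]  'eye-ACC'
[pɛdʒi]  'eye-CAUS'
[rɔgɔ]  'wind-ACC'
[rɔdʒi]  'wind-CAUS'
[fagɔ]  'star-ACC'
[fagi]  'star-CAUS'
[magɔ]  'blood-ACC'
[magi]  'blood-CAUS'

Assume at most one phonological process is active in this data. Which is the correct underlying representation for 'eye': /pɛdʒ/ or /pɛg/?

/pɛdʒ/

'eye' shows [g] ~ [dʒ] at the end of the stem ([pɛgɔ] vs [pɛdʒi]).
If /g/ were underlying and a rule turned it into [dʒ] before the CAUS suffix, 'tree' would also alternate; but it has [g] in both [bigɔ] and [bigi].
The underlying segment must be /dʒ/; palato-alveolar /dʒ/ becomes [g] when no front vowel follows, yielding [g] there.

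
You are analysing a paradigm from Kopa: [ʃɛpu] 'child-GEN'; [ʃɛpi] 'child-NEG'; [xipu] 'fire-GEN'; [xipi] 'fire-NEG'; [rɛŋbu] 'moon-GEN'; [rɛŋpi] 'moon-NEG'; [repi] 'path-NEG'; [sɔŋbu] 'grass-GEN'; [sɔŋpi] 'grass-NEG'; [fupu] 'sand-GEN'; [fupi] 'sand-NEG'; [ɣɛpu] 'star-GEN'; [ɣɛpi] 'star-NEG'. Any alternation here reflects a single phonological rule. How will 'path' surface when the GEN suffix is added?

The GEN morpheme has two allomorphs, [-bu] and [-pu].
The NEG suffix, which begins with [p], is invariant after every stem; so [p] is not altered by any rule here.
The GEN suffix is therefore /-bu/ underlyingly, with post-vocalic devoicing: voiced stops become voiceless after a vowel.
After 'path', which ends in a vowel, the suffix surfaces as [-pu], giving [repu].

[repu]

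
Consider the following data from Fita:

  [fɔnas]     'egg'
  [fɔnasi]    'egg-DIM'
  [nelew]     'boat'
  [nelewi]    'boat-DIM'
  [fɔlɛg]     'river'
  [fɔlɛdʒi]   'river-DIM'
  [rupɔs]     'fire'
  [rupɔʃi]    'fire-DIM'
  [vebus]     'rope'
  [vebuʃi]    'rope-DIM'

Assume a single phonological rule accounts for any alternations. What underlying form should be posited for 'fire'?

/rupɔʃ/

The stem for 'fire' ends in [s] in [rupɔs] but [ʃ] in [rupɔʃi].
But 'egg' keeps [s] in both environments ([fɔnas], [fɔnasi]), so there is no rule changing /s/ to [ʃ] before the DIM suffix.
Therefore /ʃ/ is basic and [s] is derived by depalatalization (palato-alveolar /dʒ/ and /ʃ/ become [g] and [s] when no front vowel follows).
Hence 'fire' is /rupɔʃ/ underlyingly.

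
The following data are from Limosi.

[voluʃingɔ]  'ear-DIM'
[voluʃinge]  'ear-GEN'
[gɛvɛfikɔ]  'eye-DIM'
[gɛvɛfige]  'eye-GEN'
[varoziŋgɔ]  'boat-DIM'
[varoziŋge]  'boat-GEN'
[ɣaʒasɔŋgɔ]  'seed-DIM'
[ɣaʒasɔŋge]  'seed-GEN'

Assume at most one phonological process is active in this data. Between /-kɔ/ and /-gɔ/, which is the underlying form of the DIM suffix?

The DIM suffix surfaces as [-gɔ] and [-kɔ], depending on the final segment of the stem.
The GEN suffix, which begins with [g], is invariant after every stem; so [g] is not altered by any rule here.
The DIM suffix is therefore /-kɔ/ underlyingly, with post-nasal voicing: voiceless stops become voiced after a nasal.

/-kɔ/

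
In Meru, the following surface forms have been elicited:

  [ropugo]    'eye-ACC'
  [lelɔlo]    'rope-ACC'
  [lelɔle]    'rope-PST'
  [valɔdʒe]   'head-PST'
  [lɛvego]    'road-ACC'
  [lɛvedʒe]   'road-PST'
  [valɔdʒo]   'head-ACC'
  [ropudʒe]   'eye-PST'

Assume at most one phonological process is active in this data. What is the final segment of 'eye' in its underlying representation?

The root 'eye' surfaces as [ropugo] and [ropudʒe], with a stem-final [g] ~ [dʒ] alternation.
But 'head' keeps [dʒ] in both environments ([valɔdʒo], [valɔdʒe]), so there is no rule changing /dʒ/ to [g] before the ACC suffix.
So /g/ is underlying, and a rule of palatalization before a front vowel — /g/ becomes palato-alveolar [dʒ] before a front vowel — gives [dʒ].

/g/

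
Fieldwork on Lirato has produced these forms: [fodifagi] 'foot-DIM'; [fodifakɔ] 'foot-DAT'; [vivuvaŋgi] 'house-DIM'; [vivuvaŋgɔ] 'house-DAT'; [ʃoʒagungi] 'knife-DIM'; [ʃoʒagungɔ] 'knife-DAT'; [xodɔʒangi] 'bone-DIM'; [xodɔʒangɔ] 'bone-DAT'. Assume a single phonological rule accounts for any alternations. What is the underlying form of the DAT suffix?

/-kɔ/

The DAT suffix surfaces as [-gɔ] and [-kɔ], depending on the final segment of the stem.
By contrast the DIM suffix keeps its initial [g] throughout — that segment must be underlying.
So the underlying form is /-kɔ/, and voiceless stops become voiced after a nasal.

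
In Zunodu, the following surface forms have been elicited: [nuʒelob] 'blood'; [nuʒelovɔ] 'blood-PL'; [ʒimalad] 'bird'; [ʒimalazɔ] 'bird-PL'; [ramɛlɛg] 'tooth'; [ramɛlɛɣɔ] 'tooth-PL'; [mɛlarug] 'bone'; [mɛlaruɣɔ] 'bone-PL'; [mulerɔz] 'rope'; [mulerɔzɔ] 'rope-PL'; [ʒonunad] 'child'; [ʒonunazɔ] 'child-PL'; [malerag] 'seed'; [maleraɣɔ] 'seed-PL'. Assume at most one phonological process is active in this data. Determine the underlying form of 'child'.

'child' shows [d] ~ [z] at the end of the stem ([ʒonunad] vs [ʒonunazɔ]).
But 'rope' keeps [z] in both environments ([mulerɔz], [mulerɔzɔ]), so there is no rule changing /z/ to [d] in isolation.
The underlying segment must be /d/; voiced stops become fricatives between vowels, yielding [z] there.
Hence 'child' is /ʒonunad/ underlyingly.

/ʒonunad/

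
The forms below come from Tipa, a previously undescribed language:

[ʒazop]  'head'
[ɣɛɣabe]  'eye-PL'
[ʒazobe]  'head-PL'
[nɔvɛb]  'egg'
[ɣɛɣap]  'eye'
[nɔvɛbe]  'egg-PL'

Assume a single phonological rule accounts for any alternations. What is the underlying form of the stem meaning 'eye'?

The stem for 'eye' ends in [p] in [ɣɛɣap] but [b] in [ɣɛɣabe].
Compare 'egg', with invariant [b] in [nɔvɛb] and [nɔvɛbe]: an analysis with underlying /b/ and a rule producing [p] in isolation would wrongly predict alternation here too.
So /p/ is underlying, and a rule of intervocalic voicing — voiceless stops become voiced between vowels — gives [b].
So 'eye' = /ɣɛɣap/.

/ɣɛɣap/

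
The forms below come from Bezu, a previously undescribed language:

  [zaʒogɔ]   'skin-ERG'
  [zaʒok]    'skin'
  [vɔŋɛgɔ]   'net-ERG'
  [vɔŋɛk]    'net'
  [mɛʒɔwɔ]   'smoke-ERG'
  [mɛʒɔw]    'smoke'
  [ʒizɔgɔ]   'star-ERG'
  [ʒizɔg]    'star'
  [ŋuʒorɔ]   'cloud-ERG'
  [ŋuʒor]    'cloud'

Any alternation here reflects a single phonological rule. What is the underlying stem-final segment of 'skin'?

In [zaʒogɔ] and [zaʒok] the final segment of 'skin' alternates: [g] ~ [k].
Compare 'star', with invariant [g] in [ʒizɔgɔ] and [ʒizɔg]: an analysis with underlying /g/ and a rule producing [k] in isolation would wrongly predict alternation here too.
The alternation reflects intervocalic voicing: voiceless stops become voiced between vowels. /k/ is underlying.

/k/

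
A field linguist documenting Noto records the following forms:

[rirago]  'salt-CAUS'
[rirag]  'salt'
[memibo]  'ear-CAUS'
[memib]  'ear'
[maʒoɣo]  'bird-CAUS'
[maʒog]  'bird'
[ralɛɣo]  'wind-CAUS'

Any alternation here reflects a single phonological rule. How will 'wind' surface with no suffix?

In [maʒoɣo] and [maʒog] the final segment of 'bird' alternates: [ɣ] ~ [g].
The stem 'salt' ([rirago], [rirag]) shows [g] unchanged in both environments, so [g] cannot be basic with [ɣ] derived before the CAUS suffix.
So /ɣ/ is underlying, and a rule of word-final hardening — voiced fricatives become stops word-finally — gives [g].
The one attested form of 'wind', [ralɛɣo], shows underlying /ralɛɣ/. Applying the same rule word-finally gives [ralɛg].

[ralɛg]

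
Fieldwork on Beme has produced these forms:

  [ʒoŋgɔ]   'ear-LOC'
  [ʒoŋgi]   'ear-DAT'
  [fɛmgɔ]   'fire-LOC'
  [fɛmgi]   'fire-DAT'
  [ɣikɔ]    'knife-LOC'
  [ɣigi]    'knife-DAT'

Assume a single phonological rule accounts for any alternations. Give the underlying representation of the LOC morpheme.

The LOC morpheme has two allomorphs, [-gɔ] and [-kɔ].
By contrast the DAT suffix keeps its initial [g] throughout — that segment must be underlying.
The LOC suffix is therefore /-kɔ/ underlyingly, with post-nasal voicing: voiceless stops become voiced after a nasal.

/-kɔ/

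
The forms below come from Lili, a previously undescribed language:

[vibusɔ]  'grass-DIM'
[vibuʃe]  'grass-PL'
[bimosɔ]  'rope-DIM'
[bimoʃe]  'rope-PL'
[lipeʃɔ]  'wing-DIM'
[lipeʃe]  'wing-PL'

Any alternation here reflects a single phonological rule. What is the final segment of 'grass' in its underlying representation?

/s/

In [vibusɔ] and [vibuʃe] the final segment of 'grass' alternates: [s] ~ [ʃ].
If /ʃ/ were underlying and a rule turned it into [s] before the DIM suffix, 'wing' would also alternate; but it has [ʃ] in both [lipeʃɔ] and [lipeʃe].
So /s/ is underlying, and a rule of palatalization before a front vowel — /s/ becomes palato-alveolar [ʃ] before a front vowel — gives [ʃ].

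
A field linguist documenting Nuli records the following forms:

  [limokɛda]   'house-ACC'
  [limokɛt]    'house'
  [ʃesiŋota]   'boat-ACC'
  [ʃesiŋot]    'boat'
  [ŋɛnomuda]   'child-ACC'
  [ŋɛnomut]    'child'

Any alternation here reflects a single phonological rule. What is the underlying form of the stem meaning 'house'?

/limokɛd/

The stem for 'house' ends in [d] in [limokɛda] but [t] in [limokɛt].
If /t/ were underlying and a rule turned it into [d] before the ACC suffix, 'boat' would also alternate; but it has [t] in both [ʃesiŋota] and [ʃesiŋot].
Therefore /d/ is basic and [t] is derived by word-final obstruent devoicing (voiced obstruents become voiceless word-finally).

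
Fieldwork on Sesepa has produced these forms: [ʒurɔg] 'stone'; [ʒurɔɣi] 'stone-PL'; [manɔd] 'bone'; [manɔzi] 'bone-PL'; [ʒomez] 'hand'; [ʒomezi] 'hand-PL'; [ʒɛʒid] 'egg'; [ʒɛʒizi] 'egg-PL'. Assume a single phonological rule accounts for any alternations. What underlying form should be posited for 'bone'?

/manɔd/

The root 'bone' surfaces as [manɔd] and [manɔzi], with a stem-final [d] ~ [z] alternation.
Compare 'hand', with invariant [z] in [ʒomez] and [ʒomezi]: an analysis with underlying /z/ and a rule producing [d] in isolation would wrongly predict alternation here too.
So /d/ is underlying, and a rule of intervocalic spirantization — voiced stops become fricatives between vowels — gives [z].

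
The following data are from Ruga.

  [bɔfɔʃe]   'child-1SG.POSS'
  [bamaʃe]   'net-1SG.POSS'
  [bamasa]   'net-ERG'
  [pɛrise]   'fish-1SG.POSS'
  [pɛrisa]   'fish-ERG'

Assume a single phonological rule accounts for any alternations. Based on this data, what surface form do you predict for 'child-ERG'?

[bɔfɔsa]

'net' shows [ʃ] ~ [s] at the end of the stem ([bamaʃe] vs [bamasa]).
Compare 'fish', with invariant [s] in [pɛrise] and [pɛrisa]: an analysis with underlying /s/ and a rule producing [ʃ] before the 1SG.POSS suffix would wrongly predict alternation here too.
The underlying segment must be /ʃ/; palato-alveolar /ʃ/ becomes [s] when no front vowel follows, yielding [s] there.
The one attested form of 'child', [bɔfɔʃe], shows underlying /bɔfɔʃ/. Applying the same rule when no front vowel follows gives [bɔfɔsa].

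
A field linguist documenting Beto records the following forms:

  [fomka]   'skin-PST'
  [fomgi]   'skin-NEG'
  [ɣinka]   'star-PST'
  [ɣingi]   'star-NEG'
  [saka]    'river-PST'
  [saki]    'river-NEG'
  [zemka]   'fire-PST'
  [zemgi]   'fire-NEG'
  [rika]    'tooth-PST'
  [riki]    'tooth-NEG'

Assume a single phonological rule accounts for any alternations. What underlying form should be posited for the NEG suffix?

/-gi/

The NEG suffix surfaces as [-gi] and [-ki], depending on the final segment of the stem.
By contrast the PST suffix keeps its initial [k] throughout — that segment must be underlying.
So the underlying form is /-gi/, and voiced stops become voiceless after a vowel.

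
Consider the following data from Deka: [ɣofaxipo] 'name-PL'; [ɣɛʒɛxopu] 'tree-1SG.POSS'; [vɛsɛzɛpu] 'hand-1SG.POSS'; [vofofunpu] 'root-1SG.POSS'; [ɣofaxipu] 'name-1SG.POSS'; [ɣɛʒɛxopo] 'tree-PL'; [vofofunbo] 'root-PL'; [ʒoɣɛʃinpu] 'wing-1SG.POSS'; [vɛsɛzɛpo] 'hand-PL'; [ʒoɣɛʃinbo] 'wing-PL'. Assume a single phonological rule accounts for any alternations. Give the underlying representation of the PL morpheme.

The PL suffix surfaces as [-bo] and [-po], depending on the final segment of the stem.
By contrast the 1SG.POSS suffix keeps its initial [p] throughout — that segment must be underlying.
The PL suffix is therefore /-bo/ underlyingly, with post-vocalic devoicing: voiced stops become voiceless after a vowel.

/-bo/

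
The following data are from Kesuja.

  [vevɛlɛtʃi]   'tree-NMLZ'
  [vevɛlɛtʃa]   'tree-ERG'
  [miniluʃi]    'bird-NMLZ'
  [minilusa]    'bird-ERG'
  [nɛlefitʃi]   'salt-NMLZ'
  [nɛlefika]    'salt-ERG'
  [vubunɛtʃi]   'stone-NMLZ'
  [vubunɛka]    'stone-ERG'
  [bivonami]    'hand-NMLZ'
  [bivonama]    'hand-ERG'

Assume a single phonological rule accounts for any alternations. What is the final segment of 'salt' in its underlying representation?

The stem for 'salt' ends in [tʃ] in [nɛlefitʃi] but [k] in [nɛlefika].
Compare 'tree', with invariant [tʃ] in [vevɛlɛtʃi] and [vevɛlɛtʃa]: an analysis with underlying /tʃ/ and a rule producing [k] before the ERG suffix would wrongly predict alternation here too.
So /k/ is underlying, and a rule of palatalization before a front vowel — /k/ and /s/ become palato-alveolar [tʃ] and [ʃ] before a front vowel — gives [tʃ].

/k/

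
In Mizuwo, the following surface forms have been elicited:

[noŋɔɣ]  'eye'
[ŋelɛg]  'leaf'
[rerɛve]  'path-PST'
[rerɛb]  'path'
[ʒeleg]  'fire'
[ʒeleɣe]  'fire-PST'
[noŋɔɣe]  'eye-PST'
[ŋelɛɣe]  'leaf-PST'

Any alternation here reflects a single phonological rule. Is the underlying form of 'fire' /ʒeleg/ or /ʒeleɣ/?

'fire' shows [g] ~ [ɣ] at the end of the stem ([ʒeleg] vs [ʒeleɣe]).
The stem 'eye' ([noŋɔɣ], [noŋɔɣe]) shows [ɣ] unchanged in both environments, so [ɣ] cannot be basic with [g] derived in isolation.
The alternation reflects intervocalic spirantization: voiced stops become fricatives between vowels. /g/ is underlying.

/ʒeleg/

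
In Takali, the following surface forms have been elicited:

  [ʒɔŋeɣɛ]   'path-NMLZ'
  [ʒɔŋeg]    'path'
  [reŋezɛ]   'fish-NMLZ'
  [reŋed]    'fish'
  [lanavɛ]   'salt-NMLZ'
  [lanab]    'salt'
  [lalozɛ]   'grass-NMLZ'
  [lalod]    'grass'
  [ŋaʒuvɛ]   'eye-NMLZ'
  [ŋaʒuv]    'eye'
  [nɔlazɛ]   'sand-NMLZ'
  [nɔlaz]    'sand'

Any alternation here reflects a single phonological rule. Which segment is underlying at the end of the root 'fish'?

The root 'fish' surfaces as [reŋezɛ] and [reŋed], with a stem-final [z] ~ [d] alternation.
Compare 'sand', with invariant [z] in [nɔlazɛ] and [nɔlaz]: an analysis with underlying /z/ and a rule producing [d] in isolation would wrongly predict alternation here too.
So /d/ is underlying, and a rule of intervocalic spirantization — voiced stops become fricatives between vowels — gives [z].

/d/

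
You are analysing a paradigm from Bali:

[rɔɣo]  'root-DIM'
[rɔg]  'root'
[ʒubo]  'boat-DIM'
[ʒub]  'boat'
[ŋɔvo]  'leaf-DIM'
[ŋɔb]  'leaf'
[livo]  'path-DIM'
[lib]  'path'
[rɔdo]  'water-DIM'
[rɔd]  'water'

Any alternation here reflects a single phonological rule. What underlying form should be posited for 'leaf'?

The root 'leaf' surfaces as [ŋɔvo] and [ŋɔb], with a stem-final [v] ~ [b] alternation.
If /b/ were underlying and a rule turned it into [v] before the DIM suffix, 'boat' would also alternate; but it has [b] in both [ʒubo] and [ʒub].
The underlying segment must be /v/; voiced fricatives become stops word-finally, yielding [b] there.

/ŋɔv/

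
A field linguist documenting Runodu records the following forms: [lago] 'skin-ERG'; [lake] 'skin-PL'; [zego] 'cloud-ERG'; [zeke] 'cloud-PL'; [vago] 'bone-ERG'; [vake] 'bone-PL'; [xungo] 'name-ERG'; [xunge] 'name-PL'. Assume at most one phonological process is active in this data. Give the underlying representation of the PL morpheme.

The PL morpheme has two allomorphs, [-ge] and [-ke].
The ERG suffix, which begins with [g], is invariant after every stem; so [g] is not altered by any rule here.
The PL suffix is therefore /-ke/ underlyingly, with post-nasal voicing: voiceless stops become voiced after a nasal.

/-ke/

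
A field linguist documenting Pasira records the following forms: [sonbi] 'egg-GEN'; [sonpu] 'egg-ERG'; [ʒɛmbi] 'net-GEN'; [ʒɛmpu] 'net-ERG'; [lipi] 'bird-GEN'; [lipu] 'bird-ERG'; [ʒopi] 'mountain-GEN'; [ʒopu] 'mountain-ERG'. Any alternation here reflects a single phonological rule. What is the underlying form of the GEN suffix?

The GEN suffix surfaces as [-bi] and [-pi], depending on the final segment of the stem.
The ERG suffix, which begins with [p], is invariant after every stem; so [p] is not altered by any rule here.
So the underlying form is /-bi/, and voiced stops become voiceless after a vowel.

/-bi/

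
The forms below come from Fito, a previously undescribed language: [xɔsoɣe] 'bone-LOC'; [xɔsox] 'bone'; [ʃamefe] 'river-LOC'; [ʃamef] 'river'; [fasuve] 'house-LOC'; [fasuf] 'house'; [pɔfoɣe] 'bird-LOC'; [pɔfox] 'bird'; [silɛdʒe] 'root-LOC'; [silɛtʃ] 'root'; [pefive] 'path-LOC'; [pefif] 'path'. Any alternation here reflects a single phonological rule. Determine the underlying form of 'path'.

/pefiv/

The stem for 'path' ends in [v] in [pefive] but [f] in [pefif].
If /f/ were underlying and a rule turned it into [v] before the LOC suffix, 'river' would also alternate; but it has [f] in both [ʃamefe] and [ʃamef].
The alternation reflects word-final obstruent devoicing: voiced obstruents become voiceless word-finally. /v/ is underlying.
Hence 'path' is /pefiv/ underlyingly.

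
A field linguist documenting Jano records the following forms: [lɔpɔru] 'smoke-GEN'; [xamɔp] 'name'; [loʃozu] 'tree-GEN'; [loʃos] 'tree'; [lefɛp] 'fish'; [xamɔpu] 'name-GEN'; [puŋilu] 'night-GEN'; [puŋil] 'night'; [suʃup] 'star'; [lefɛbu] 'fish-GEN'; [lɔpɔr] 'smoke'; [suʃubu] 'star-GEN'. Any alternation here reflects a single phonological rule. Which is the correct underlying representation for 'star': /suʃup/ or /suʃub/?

'star' shows [p] ~ [b] at the end of the stem ([suʃup] vs [suʃubu]).
Compare 'name', with invariant [p] in [xamɔp] and [xamɔpu]: an analysis with underlying /p/ and a rule producing [b] before the GEN suffix would wrongly predict alternation here too.
The underlying segment must be /b/; voiced obstruents become voiceless word-finally, yielding [p] there.

/suʃub/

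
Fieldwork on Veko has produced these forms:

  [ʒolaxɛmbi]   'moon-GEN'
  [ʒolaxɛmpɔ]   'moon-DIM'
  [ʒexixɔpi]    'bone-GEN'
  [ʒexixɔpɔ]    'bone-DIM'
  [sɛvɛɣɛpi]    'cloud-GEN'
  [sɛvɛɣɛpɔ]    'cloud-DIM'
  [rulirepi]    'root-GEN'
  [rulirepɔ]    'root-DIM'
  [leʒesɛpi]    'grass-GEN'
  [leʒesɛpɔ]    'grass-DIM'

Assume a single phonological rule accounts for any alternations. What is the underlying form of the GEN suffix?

/-bi/

The GEN suffix surfaces as [-bi] and [-pi], depending on the final segment of the stem.
The DIM suffix, which begins with [p], is invariant after every stem; so [p] is not altered by any rule here.
The GEN suffix is therefore /-bi/ underlyingly, with post-vocalic devoicing: voiced stops become voiceless after a vowel.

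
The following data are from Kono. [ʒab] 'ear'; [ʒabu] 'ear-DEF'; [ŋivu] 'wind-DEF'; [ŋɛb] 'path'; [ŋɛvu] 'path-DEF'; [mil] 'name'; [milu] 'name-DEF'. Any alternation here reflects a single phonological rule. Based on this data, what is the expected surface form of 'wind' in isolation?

'path' shows [b] ~ [v] at the end of the stem ([ŋɛb] vs [ŋɛvu]).
If /b/ were underlying and a rule turned it into [v] before the DEF suffix, 'ear' would also alternate; but it has [b] in both [ʒab] and [ʒabu].
The alternation reflects word-final hardening: voiced fricatives become stops word-finally. /v/ is underlying.
The one attested form of 'wind', [ŋivu], shows underlying /ŋiv/. Applying the same rule word-finally gives [ŋib].

[ŋib]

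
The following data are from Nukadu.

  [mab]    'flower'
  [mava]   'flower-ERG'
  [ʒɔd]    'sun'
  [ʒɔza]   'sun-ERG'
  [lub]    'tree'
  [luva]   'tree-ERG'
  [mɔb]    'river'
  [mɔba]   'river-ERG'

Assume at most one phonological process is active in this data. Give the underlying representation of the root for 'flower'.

/mav/

The stem for 'flower' ends in [b] in [mab] but [v] in [mava].
But 'river' keeps [b] in both environments ([mɔb], [mɔba]), so there is no rule changing /b/ to [v] before the ERG suffix.
The alternation reflects word-final hardening: voiced fricatives become stops word-finally. /v/ is underlying.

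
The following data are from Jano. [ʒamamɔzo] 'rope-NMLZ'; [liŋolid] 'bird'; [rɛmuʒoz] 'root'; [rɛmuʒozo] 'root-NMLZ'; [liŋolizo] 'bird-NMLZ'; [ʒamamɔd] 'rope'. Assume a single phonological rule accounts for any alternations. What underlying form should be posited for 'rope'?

/ʒamamɔd/

The root 'rope' surfaces as [ʒamamɔzo] and [ʒamamɔd], with a stem-final [z] ~ [d] alternation.
Compare 'root', with invariant [z] in [rɛmuʒozo] and [rɛmuʒoz]: an analysis with underlying /z/ and a rule producing [d] in isolation would wrongly predict alternation here too.
The alternation reflects intervocalic spirantization: voiced stops become fricatives between vowels. /d/ is underlying.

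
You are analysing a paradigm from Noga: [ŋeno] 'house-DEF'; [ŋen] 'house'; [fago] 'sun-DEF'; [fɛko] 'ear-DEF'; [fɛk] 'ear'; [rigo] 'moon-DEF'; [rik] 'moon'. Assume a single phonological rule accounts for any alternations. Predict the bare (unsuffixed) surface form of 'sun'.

The stem for 'moon' ends in [g] in [rigo] but [k] in [rik].
The stem 'ear' ([fɛko], [fɛk]) shows [k] unchanged in both environments, so [k] cannot be basic with [g] derived before the DEF suffix.
Therefore /g/ is basic and [k] is derived by word-final obstruent devoicing (voiced obstruents become voiceless word-finally).
The one attested form of 'sun', [fago], shows underlying /fag/. Applying the same rule word-finally gives [fak].

[fak]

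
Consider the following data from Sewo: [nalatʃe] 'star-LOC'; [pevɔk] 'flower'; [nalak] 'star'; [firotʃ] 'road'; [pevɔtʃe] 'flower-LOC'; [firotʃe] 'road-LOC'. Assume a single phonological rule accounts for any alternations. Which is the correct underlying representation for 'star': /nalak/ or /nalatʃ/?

/nalak/

The root 'star' surfaces as [nalatʃe] and [nalak], with a stem-final [tʃ] ~ [k] alternation.
If /tʃ/ were underlying and a rule turned it into [k] in isolation, 'road' would also alternate; but it has [tʃ] in both [firotʃe] and [firotʃ].
The alternation reflects palatalization before a front vowel: /k/ becomes palato-alveolar [tʃ] before a front vowel. /k/ is underlying.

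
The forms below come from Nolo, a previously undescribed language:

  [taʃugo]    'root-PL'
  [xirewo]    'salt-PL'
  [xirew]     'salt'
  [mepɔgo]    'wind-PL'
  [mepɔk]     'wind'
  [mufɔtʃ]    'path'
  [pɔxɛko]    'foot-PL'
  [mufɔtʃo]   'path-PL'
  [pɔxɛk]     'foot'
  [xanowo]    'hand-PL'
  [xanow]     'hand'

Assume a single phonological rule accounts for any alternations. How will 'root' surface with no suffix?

[taʃuk]

In [mepɔk] and [mepɔgo] the final segment of 'wind' alternates: [k] ~ [g].
The stem 'foot' ([pɔxɛk], [pɔxɛko]) shows [k] unchanged in both environments, so [k] cannot be basic with [g] derived before the PL suffix.
The underlying segment must be /g/; voiced obstruents become voiceless word-finally, yielding [k] there.
The one attested form of 'root', [taʃugo], shows underlying /taʃug/. Applying the same rule word-finally gives [taʃuk].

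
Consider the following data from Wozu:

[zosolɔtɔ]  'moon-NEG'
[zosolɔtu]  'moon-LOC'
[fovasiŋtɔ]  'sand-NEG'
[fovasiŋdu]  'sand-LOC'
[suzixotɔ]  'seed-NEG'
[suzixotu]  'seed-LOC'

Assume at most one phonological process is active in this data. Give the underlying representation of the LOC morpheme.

The LOC morpheme has two allomorphs, [-du] and [-tu].
By contrast the NEG suffix keeps its initial [t] throughout — that segment must be underlying.
The LOC suffix is therefore /-du/ underlyingly, with post-vocalic devoicing: voiced stops become voiceless after a vowel.

/-du/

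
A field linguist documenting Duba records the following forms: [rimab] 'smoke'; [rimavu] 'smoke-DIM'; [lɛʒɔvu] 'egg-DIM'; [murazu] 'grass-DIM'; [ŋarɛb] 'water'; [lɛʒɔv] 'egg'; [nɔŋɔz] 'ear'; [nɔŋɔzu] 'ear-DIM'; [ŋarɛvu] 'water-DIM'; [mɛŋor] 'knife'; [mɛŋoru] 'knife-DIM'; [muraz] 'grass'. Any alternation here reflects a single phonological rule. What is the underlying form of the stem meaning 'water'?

The stem for 'water' ends in [v] in [ŋarɛvu] but [b] in [ŋarɛb].
Compare 'egg', with invariant [v] in [lɛʒɔvu] and [lɛʒɔv]: an analysis with underlying /v/ and a rule producing [b] in isolation would wrongly predict alternation here too.
So /b/ is underlying, and a rule of intervocalic spirantization — voiced stops become fricatives between vowels — gives [v].
Hence 'water' is /ŋarɛb/ underlyingly.

/ŋarɛb/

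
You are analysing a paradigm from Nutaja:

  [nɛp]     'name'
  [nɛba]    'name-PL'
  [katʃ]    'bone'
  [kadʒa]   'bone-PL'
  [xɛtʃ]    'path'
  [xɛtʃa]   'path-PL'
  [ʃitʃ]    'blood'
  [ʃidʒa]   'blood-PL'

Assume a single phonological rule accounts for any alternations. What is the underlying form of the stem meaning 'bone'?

/kadʒ/

The root 'bone' surfaces as [katʃ] and [kadʒa], with a stem-final [tʃ] ~ [dʒ] alternation.
But 'path' keeps [tʃ] in both environments ([xɛtʃ], [xɛtʃa]), so there is no rule changing /tʃ/ to [dʒ] before the PL suffix.
Therefore /dʒ/ is basic and [tʃ] is derived by word-final obstruent devoicing (voiced obstruents become voiceless word-finally).
The underlying form of 'bone' is therefore /kadʒ/.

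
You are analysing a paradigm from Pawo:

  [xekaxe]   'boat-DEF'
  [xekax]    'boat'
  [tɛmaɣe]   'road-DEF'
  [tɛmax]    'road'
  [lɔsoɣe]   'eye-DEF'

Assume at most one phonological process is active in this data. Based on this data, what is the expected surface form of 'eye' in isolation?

[lɔsox]

The stem for 'road' ends in [ɣ] in [tɛmaɣe] but [x] in [tɛmax].
If /x/ were underlying and a rule turned it into [ɣ] before the DEF suffix, 'boat' would also alternate; but it has [x] in both [xekaxe] and [xekax].
The alternation reflects word-final obstruent devoicing: voiced obstruents become voiceless word-finally. /ɣ/ is underlying.
The one attested form of 'eye', [lɔsoɣe], shows underlying /lɔsoɣ/. Applying the same rule word-finally gives [lɔsox].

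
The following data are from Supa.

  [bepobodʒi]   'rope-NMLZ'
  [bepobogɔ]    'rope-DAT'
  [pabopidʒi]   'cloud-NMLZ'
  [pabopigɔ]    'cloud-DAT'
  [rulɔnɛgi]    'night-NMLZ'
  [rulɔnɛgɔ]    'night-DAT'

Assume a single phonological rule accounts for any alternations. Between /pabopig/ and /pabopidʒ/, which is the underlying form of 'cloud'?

/pabopidʒ/

'cloud' shows [dʒ] ~ [g] at the end of the stem ([pabopidʒi] vs [pabopigɔ]).
But 'night' keeps [g] in both environments ([rulɔnɛgi], [rulɔnɛgɔ]), so there is no rule changing /g/ to [dʒ] before the NMLZ suffix.
Therefore /dʒ/ is basic and [g] is derived by depalatalization (palato-alveolar /dʒ/ becomes [g] when no front vowel follows).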